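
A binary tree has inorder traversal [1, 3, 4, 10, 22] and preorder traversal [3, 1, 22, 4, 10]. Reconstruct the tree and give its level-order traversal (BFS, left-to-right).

Inorder:  [1, 3, 4, 10, 22]
Preorder: [3, 1, 22, 4, 10]
Algorithm: preorder visits root first, so consume preorder in order;
for each root, split the current inorder slice at that value into
left-subtree inorder and right-subtree inorder, then recurse.
Recursive splits:
  root=3; inorder splits into left=[1], right=[4, 10, 22]
  root=1; inorder splits into left=[], right=[]
  root=22; inorder splits into left=[4, 10], right=[]
  root=4; inorder splits into left=[], right=[10]
  root=10; inorder splits into left=[], right=[]
Reconstructed level-order: [3, 1, 22, 4, 10]


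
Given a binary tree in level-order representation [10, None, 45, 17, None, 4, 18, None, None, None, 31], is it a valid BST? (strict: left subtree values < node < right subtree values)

Level-order array: [10, None, 45, 17, None, 4, 18, None, None, None, 31]
Validate using subtree bounds (lo, hi): at each node, require lo < value < hi,
then recurse left with hi=value and right with lo=value.
Preorder trace (stopping at first violation):
  at node 10 with bounds (-inf, +inf): OK
  at node 45 with bounds (10, +inf): OK
  at node 17 with bounds (10, 45): OK
  at node 4 with bounds (10, 17): VIOLATION
Node 4 violates its bound: not (10 < 4 < 17).
Result: Not a valid BST


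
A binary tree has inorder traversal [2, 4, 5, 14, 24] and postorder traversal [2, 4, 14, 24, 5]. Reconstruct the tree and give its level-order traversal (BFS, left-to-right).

Inorder:   [2, 4, 5, 14, 24]
Postorder: [2, 4, 14, 24, 5]
Algorithm: postorder visits root last, so walk postorder right-to-left;
each value is the root of the current inorder slice — split it at that
value, recurse on the right subtree first, then the left.
Recursive splits:
  root=5; inorder splits into left=[2, 4], right=[14, 24]
  root=24; inorder splits into left=[14], right=[]
  root=14; inorder splits into left=[], right=[]
  root=4; inorder splits into left=[2], right=[]
  root=2; inorder splits into left=[], right=[]
Reconstructed level-order: [5, 4, 24, 2, 14]


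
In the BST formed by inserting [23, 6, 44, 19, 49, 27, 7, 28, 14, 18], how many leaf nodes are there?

Tree built from: [23, 6, 44, 19, 49, 27, 7, 28, 14, 18]
Tree (level-order array): [23, 6, 44, None, 19, 27, 49, 7, None, None, 28, None, None, None, 14, None, None, None, 18]
Rule: A leaf has 0 children.
Per-node child counts:
  node 23: 2 child(ren)
  node 6: 1 child(ren)
  node 19: 1 child(ren)
  node 7: 1 child(ren)
  node 14: 1 child(ren)
  node 18: 0 child(ren)
  node 44: 2 child(ren)
  node 27: 1 child(ren)
  node 28: 0 child(ren)
  node 49: 0 child(ren)
Matching nodes: [18, 28, 49]
Count of leaf nodes: 3


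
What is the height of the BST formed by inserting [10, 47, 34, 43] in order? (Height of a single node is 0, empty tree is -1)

Insertion order: [10, 47, 34, 43]
Tree (level-order array): [10, None, 47, 34, None, None, 43]
Compute height bottom-up (empty subtree = -1):
  height(43) = 1 + max(-1, -1) = 0
  height(34) = 1 + max(-1, 0) = 1
  height(47) = 1 + max(1, -1) = 2
  height(10) = 1 + max(-1, 2) = 3
Height = 3


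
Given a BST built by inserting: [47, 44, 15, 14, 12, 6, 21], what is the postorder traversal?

Tree insertion order: [47, 44, 15, 14, 12, 6, 21]
Tree (level-order array): [47, 44, None, 15, None, 14, 21, 12, None, None, None, 6]
Postorder traversal: [6, 12, 14, 21, 15, 44, 47]


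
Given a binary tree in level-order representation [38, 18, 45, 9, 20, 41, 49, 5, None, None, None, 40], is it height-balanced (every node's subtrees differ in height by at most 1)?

Tree (level-order array): [38, 18, 45, 9, 20, 41, 49, 5, None, None, None, 40]
Definition: a tree is height-balanced if, at every node, |h(left) - h(right)| <= 1 (empty subtree has height -1).
Bottom-up per-node check:
  node 5: h_left=-1, h_right=-1, diff=0 [OK], height=0
  node 9: h_left=0, h_right=-1, diff=1 [OK], height=1
  node 20: h_left=-1, h_right=-1, diff=0 [OK], height=0
  node 18: h_left=1, h_right=0, diff=1 [OK], height=2
  node 40: h_left=-1, h_right=-1, diff=0 [OK], height=0
  node 41: h_left=0, h_right=-1, diff=1 [OK], height=1
  node 49: h_left=-1, h_right=-1, diff=0 [OK], height=0
  node 45: h_left=1, h_right=0, diff=1 [OK], height=2
  node 38: h_left=2, h_right=2, diff=0 [OK], height=3
All nodes satisfy the balance condition.
Result: Balanced


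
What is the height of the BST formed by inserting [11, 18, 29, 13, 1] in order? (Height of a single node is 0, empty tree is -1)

Insertion order: [11, 18, 29, 13, 1]
Tree (level-order array): [11, 1, 18, None, None, 13, 29]
Compute height bottom-up (empty subtree = -1):
  height(1) = 1 + max(-1, -1) = 0
  height(13) = 1 + max(-1, -1) = 0
  height(29) = 1 + max(-1, -1) = 0
  height(18) = 1 + max(0, 0) = 1
  height(11) = 1 + max(0, 1) = 2
Height = 2


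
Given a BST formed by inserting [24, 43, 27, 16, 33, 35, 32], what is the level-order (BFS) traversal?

Tree insertion order: [24, 43, 27, 16, 33, 35, 32]
Tree (level-order array): [24, 16, 43, None, None, 27, None, None, 33, 32, 35]
BFS from the root, enqueuing left then right child of each popped node:
  queue [24] -> pop 24, enqueue [16, 43], visited so far: [24]
  queue [16, 43] -> pop 16, enqueue [none], visited so far: [24, 16]
  queue [43] -> pop 43, enqueue [27], visited so far: [24, 16, 43]
  queue [27] -> pop 27, enqueue [33], visited so far: [24, 16, 43, 27]
  queue [33] -> pop 33, enqueue [32, 35], visited so far: [24, 16, 43, 27, 33]
  queue [32, 35] -> pop 32, enqueue [none], visited so far: [24, 16, 43, 27, 33, 32]
  queue [35] -> pop 35, enqueue [none], visited so far: [24, 16, 43, 27, 33, 32, 35]
Result: [24, 16, 43, 27, 33, 32, 35]


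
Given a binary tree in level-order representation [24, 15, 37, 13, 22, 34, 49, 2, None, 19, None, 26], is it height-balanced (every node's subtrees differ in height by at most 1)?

Tree (level-order array): [24, 15, 37, 13, 22, 34, 49, 2, None, 19, None, 26]
Definition: a tree is height-balanced if, at every node, |h(left) - h(right)| <= 1 (empty subtree has height -1).
Bottom-up per-node check:
  node 2: h_left=-1, h_right=-1, diff=0 [OK], height=0
  node 13: h_left=0, h_right=-1, diff=1 [OK], height=1
  node 19: h_left=-1, h_right=-1, diff=0 [OK], height=0
  node 22: h_left=0, h_right=-1, diff=1 [OK], height=1
  node 15: h_left=1, h_right=1, diff=0 [OK], height=2
  node 26: h_left=-1, h_right=-1, diff=0 [OK], height=0
  node 34: h_left=0, h_right=-1, diff=1 [OK], height=1
  node 49: h_left=-1, h_right=-1, diff=0 [OK], height=0
  node 37: h_left=1, h_right=0, diff=1 [OK], height=2
  node 24: h_left=2, h_right=2, diff=0 [OK], height=3
All nodes satisfy the balance condition.
Result: Balanced


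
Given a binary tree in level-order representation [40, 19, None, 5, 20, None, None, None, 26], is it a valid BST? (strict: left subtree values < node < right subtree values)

Level-order array: [40, 19, None, 5, 20, None, None, None, 26]
Validate using subtree bounds (lo, hi): at each node, require lo < value < hi,
then recurse left with hi=value and right with lo=value.
Preorder trace (stopping at first violation):
  at node 40 with bounds (-inf, +inf): OK
  at node 19 with bounds (-inf, 40): OK
  at node 5 with bounds (-inf, 19): OK
  at node 20 with bounds (19, 40): OK
  at node 26 with bounds (20, 40): OK
No violation found at any node.
Result: Valid BST


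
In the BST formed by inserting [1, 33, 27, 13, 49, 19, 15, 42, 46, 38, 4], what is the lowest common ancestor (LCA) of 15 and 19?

Tree insertion order: [1, 33, 27, 13, 49, 19, 15, 42, 46, 38, 4]
Tree (level-order array): [1, None, 33, 27, 49, 13, None, 42, None, 4, 19, 38, 46, None, None, 15]
In a BST, the LCA of p=15, q=19 is the first node v on the
root-to-leaf path with p <= v <= q (go left if both < v, right if both > v).
Walk from root:
  at 1: both 15 and 19 > 1, go right
  at 33: both 15 and 19 < 33, go left
  at 27: both 15 and 19 < 27, go left
  at 13: both 15 and 19 > 13, go right
  at 19: 15 <= 19 <= 19, this is the LCA
LCA = 19


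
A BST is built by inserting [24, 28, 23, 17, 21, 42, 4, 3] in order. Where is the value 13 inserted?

Starting tree (level order): [24, 23, 28, 17, None, None, 42, 4, 21, None, None, 3]
Insertion path: 24 -> 23 -> 17 -> 4
Result: insert 13 as right child of 4
Final tree (level order): [24, 23, 28, 17, None, None, 42, 4, 21, None, None, 3, 13]


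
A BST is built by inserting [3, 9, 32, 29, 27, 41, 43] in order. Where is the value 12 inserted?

Starting tree (level order): [3, None, 9, None, 32, 29, 41, 27, None, None, 43]
Insertion path: 3 -> 9 -> 32 -> 29 -> 27
Result: insert 12 as left child of 27
Final tree (level order): [3, None, 9, None, 32, 29, 41, 27, None, None, 43, 12]


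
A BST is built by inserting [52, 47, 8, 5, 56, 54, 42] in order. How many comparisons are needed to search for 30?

Search path for 30: 52 -> 47 -> 8 -> 42
Found: False
Comparisons: 4


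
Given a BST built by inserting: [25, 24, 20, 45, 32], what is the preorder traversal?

Tree insertion order: [25, 24, 20, 45, 32]
Tree (level-order array): [25, 24, 45, 20, None, 32]
Preorder traversal: [25, 24, 20, 45, 32]


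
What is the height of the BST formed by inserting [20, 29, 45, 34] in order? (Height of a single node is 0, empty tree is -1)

Insertion order: [20, 29, 45, 34]
Tree (level-order array): [20, None, 29, None, 45, 34]
Compute height bottom-up (empty subtree = -1):
  height(34) = 1 + max(-1, -1) = 0
  height(45) = 1 + max(0, -1) = 1
  height(29) = 1 + max(-1, 1) = 2
  height(20) = 1 + max(-1, 2) = 3
Height = 3


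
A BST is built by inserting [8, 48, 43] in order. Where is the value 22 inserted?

Starting tree (level order): [8, None, 48, 43]
Insertion path: 8 -> 48 -> 43
Result: insert 22 as left child of 43
Final tree (level order): [8, None, 48, 43, None, 22]


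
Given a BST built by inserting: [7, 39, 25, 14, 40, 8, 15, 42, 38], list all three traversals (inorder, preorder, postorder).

Tree insertion order: [7, 39, 25, 14, 40, 8, 15, 42, 38]
Tree (level-order array): [7, None, 39, 25, 40, 14, 38, None, 42, 8, 15]
Inorder (L, root, R): [7, 8, 14, 15, 25, 38, 39, 40, 42]
Preorder (root, L, R): [7, 39, 25, 14, 8, 15, 38, 40, 42]
Postorder (L, R, root): [8, 15, 14, 38, 25, 42, 40, 39, 7]


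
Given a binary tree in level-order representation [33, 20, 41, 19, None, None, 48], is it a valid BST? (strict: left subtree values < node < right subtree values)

Level-order array: [33, 20, 41, 19, None, None, 48]
Validate using subtree bounds (lo, hi): at each node, require lo < value < hi,
then recurse left with hi=value and right with lo=value.
Preorder trace (stopping at first violation):
  at node 33 with bounds (-inf, +inf): OK
  at node 20 with bounds (-inf, 33): OK
  at node 19 with bounds (-inf, 20): OK
  at node 41 with bounds (33, +inf): OK
  at node 48 with bounds (41, +inf): OK
No violation found at any node.
Result: Valid BST


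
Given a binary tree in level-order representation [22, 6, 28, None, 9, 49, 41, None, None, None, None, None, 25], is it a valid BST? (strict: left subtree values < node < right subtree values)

Level-order array: [22, 6, 28, None, 9, 49, 41, None, None, None, None, None, 25]
Validate using subtree bounds (lo, hi): at each node, require lo < value < hi,
then recurse left with hi=value and right with lo=value.
Preorder trace (stopping at first violation):
  at node 22 with bounds (-inf, +inf): OK
  at node 6 with bounds (-inf, 22): OK
  at node 9 with bounds (6, 22): OK
  at node 28 with bounds (22, +inf): OK
  at node 49 with bounds (22, 28): VIOLATION
Node 49 violates its bound: not (22 < 49 < 28).
Result: Not a valid BST


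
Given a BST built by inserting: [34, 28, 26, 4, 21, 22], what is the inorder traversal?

Tree insertion order: [34, 28, 26, 4, 21, 22]
Tree (level-order array): [34, 28, None, 26, None, 4, None, None, 21, None, 22]
Inorder traversal: [4, 21, 22, 26, 28, 34]


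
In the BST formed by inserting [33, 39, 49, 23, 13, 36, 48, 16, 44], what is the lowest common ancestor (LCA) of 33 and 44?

Tree insertion order: [33, 39, 49, 23, 13, 36, 48, 16, 44]
Tree (level-order array): [33, 23, 39, 13, None, 36, 49, None, 16, None, None, 48, None, None, None, 44]
In a BST, the LCA of p=33, q=44 is the first node v on the
root-to-leaf path with p <= v <= q (go left if both < v, right if both > v).
Walk from root:
  at 33: 33 <= 33 <= 44, this is the LCA
LCA = 33


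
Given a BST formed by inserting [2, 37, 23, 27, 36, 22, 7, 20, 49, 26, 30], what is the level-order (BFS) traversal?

Tree insertion order: [2, 37, 23, 27, 36, 22, 7, 20, 49, 26, 30]
Tree (level-order array): [2, None, 37, 23, 49, 22, 27, None, None, 7, None, 26, 36, None, 20, None, None, 30]
BFS from the root, enqueuing left then right child of each popped node:
  queue [2] -> pop 2, enqueue [37], visited so far: [2]
  queue [37] -> pop 37, enqueue [23, 49], visited so far: [2, 37]
  queue [23, 49] -> pop 23, enqueue [22, 27], visited so far: [2, 37, 23]
  queue [49, 22, 27] -> pop 49, enqueue [none], visited so far: [2, 37, 23, 49]
  queue [22, 27] -> pop 22, enqueue [7], visited so far: [2, 37, 23, 49, 22]
  queue [27, 7] -> pop 27, enqueue [26, 36], visited so far: [2, 37, 23, 49, 22, 27]
  queue [7, 26, 36] -> pop 7, enqueue [20], visited so far: [2, 37, 23, 49, 22, 27, 7]
  queue [26, 36, 20] -> pop 26, enqueue [none], visited so far: [2, 37, 23, 49, 22, 27, 7, 26]
  queue [36, 20] -> pop 36, enqueue [30], visited so far: [2, 37, 23, 49, 22, 27, 7, 26, 36]
  queue [20, 30] -> pop 20, enqueue [none], visited so far: [2, 37, 23, 49, 22, 27, 7, 26, 36, 20]
  queue [30] -> pop 30, enqueue [none], visited so far: [2, 37, 23, 49, 22, 27, 7, 26, 36, 20, 30]
Result: [2, 37, 23, 49, 22, 27, 7, 26, 36, 20, 30]


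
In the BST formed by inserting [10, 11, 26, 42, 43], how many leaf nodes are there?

Tree built from: [10, 11, 26, 42, 43]
Tree (level-order array): [10, None, 11, None, 26, None, 42, None, 43]
Rule: A leaf has 0 children.
Per-node child counts:
  node 10: 1 child(ren)
  node 11: 1 child(ren)
  node 26: 1 child(ren)
  node 42: 1 child(ren)
  node 43: 0 child(ren)
Matching nodes: [43]
Count of leaf nodes: 1


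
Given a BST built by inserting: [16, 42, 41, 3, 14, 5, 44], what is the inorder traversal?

Tree insertion order: [16, 42, 41, 3, 14, 5, 44]
Tree (level-order array): [16, 3, 42, None, 14, 41, 44, 5]
Inorder traversal: [3, 5, 14, 16, 41, 42, 44]


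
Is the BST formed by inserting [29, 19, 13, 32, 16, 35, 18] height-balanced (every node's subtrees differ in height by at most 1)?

Tree (level-order array): [29, 19, 32, 13, None, None, 35, None, 16, None, None, None, 18]
Definition: a tree is height-balanced if, at every node, |h(left) - h(right)| <= 1 (empty subtree has height -1).
Bottom-up per-node check:
  node 18: h_left=-1, h_right=-1, diff=0 [OK], height=0
  node 16: h_left=-1, h_right=0, diff=1 [OK], height=1
  node 13: h_left=-1, h_right=1, diff=2 [FAIL (|-1-1|=2 > 1)], height=2
  node 19: h_left=2, h_right=-1, diff=3 [FAIL (|2--1|=3 > 1)], height=3
  node 35: h_left=-1, h_right=-1, diff=0 [OK], height=0
  node 32: h_left=-1, h_right=0, diff=1 [OK], height=1
  node 29: h_left=3, h_right=1, diff=2 [FAIL (|3-1|=2 > 1)], height=4
Node 13 violates the condition: |-1 - 1| = 2 > 1.
Result: Not balanced


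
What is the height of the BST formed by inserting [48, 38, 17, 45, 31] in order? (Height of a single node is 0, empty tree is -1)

Insertion order: [48, 38, 17, 45, 31]
Tree (level-order array): [48, 38, None, 17, 45, None, 31]
Compute height bottom-up (empty subtree = -1):
  height(31) = 1 + max(-1, -1) = 0
  height(17) = 1 + max(-1, 0) = 1
  height(45) = 1 + max(-1, -1) = 0
  height(38) = 1 + max(1, 0) = 2
  height(48) = 1 + max(2, -1) = 3
Height = 3


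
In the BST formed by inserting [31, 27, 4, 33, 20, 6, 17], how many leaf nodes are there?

Tree built from: [31, 27, 4, 33, 20, 6, 17]
Tree (level-order array): [31, 27, 33, 4, None, None, None, None, 20, 6, None, None, 17]
Rule: A leaf has 0 children.
Per-node child counts:
  node 31: 2 child(ren)
  node 27: 1 child(ren)
  node 4: 1 child(ren)
  node 20: 1 child(ren)
  node 6: 1 child(ren)
  node 17: 0 child(ren)
  node 33: 0 child(ren)
Matching nodes: [17, 33]
Count of leaf nodes: 2


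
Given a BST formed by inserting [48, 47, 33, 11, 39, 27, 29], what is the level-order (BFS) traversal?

Tree insertion order: [48, 47, 33, 11, 39, 27, 29]
Tree (level-order array): [48, 47, None, 33, None, 11, 39, None, 27, None, None, None, 29]
BFS from the root, enqueuing left then right child of each popped node:
  queue [48] -> pop 48, enqueue [47], visited so far: [48]
  queue [47] -> pop 47, enqueue [33], visited so far: [48, 47]
  queue [33] -> pop 33, enqueue [11, 39], visited so far: [48, 47, 33]
  queue [11, 39] -> pop 11, enqueue [27], visited so far: [48, 47, 33, 11]
  queue [39, 27] -> pop 39, enqueue [none], visited so far: [48, 47, 33, 11, 39]
  queue [27] -> pop 27, enqueue [29], visited so far: [48, 47, 33, 11, 39, 27]
  queue [29] -> pop 29, enqueue [none], visited so far: [48, 47, 33, 11, 39, 27, 29]
Result: [48, 47, 33, 11, 39, 27, 29]


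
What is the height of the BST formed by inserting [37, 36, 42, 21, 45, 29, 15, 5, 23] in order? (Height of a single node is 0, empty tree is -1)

Insertion order: [37, 36, 42, 21, 45, 29, 15, 5, 23]
Tree (level-order array): [37, 36, 42, 21, None, None, 45, 15, 29, None, None, 5, None, 23]
Compute height bottom-up (empty subtree = -1):
  height(5) = 1 + max(-1, -1) = 0
  height(15) = 1 + max(0, -1) = 1
  height(23) = 1 + max(-1, -1) = 0
  height(29) = 1 + max(0, -1) = 1
  height(21) = 1 + max(1, 1) = 2
  height(36) = 1 + max(2, -1) = 3
  height(45) = 1 + max(-1, -1) = 0
  height(42) = 1 + max(-1, 0) = 1
  height(37) = 1 + max(3, 1) = 4
Height = 4


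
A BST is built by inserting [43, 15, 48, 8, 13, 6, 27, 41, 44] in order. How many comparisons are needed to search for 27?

Search path for 27: 43 -> 15 -> 27
Found: True
Comparisons: 3


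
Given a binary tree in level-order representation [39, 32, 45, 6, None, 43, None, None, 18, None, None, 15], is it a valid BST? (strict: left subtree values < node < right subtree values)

Level-order array: [39, 32, 45, 6, None, 43, None, None, 18, None, None, 15]
Validate using subtree bounds (lo, hi): at each node, require lo < value < hi,
then recurse left with hi=value and right with lo=value.
Preorder trace (stopping at first violation):
  at node 39 with bounds (-inf, +inf): OK
  at node 32 with bounds (-inf, 39): OK
  at node 6 with bounds (-inf, 32): OK
  at node 18 with bounds (6, 32): OK
  at node 15 with bounds (6, 18): OK
  at node 45 with bounds (39, +inf): OK
  at node 43 with bounds (39, 45): OK
No violation found at any node.
Result: Valid BST


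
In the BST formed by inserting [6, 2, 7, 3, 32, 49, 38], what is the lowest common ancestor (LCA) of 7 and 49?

Tree insertion order: [6, 2, 7, 3, 32, 49, 38]
Tree (level-order array): [6, 2, 7, None, 3, None, 32, None, None, None, 49, 38]
In a BST, the LCA of p=7, q=49 is the first node v on the
root-to-leaf path with p <= v <= q (go left if both < v, right if both > v).
Walk from root:
  at 6: both 7 and 49 > 6, go right
  at 7: 7 <= 7 <= 49, this is the LCA
LCA = 7


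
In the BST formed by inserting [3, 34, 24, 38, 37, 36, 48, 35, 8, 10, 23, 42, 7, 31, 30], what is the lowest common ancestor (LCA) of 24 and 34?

Tree insertion order: [3, 34, 24, 38, 37, 36, 48, 35, 8, 10, 23, 42, 7, 31, 30]
Tree (level-order array): [3, None, 34, 24, 38, 8, 31, 37, 48, 7, 10, 30, None, 36, None, 42, None, None, None, None, 23, None, None, 35]
In a BST, the LCA of p=24, q=34 is the first node v on the
root-to-leaf path with p <= v <= q (go left if both < v, right if both > v).
Walk from root:
  at 3: both 24 and 34 > 3, go right
  at 34: 24 <= 34 <= 34, this is the LCA
LCA = 34


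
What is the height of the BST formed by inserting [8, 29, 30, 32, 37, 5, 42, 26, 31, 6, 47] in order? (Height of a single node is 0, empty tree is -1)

Insertion order: [8, 29, 30, 32, 37, 5, 42, 26, 31, 6, 47]
Tree (level-order array): [8, 5, 29, None, 6, 26, 30, None, None, None, None, None, 32, 31, 37, None, None, None, 42, None, 47]
Compute height bottom-up (empty subtree = -1):
  height(6) = 1 + max(-1, -1) = 0
  height(5) = 1 + max(-1, 0) = 1
  height(26) = 1 + max(-1, -1) = 0
  height(31) = 1 + max(-1, -1) = 0
  height(47) = 1 + max(-1, -1) = 0
  height(42) = 1 + max(-1, 0) = 1
  height(37) = 1 + max(-1, 1) = 2
  height(32) = 1 + max(0, 2) = 3
  height(30) = 1 + max(-1, 3) = 4
  height(29) = 1 + max(0, 4) = 5
  height(8) = 1 + max(1, 5) = 6
Height = 6


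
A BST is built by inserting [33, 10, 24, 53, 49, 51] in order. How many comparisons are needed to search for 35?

Search path for 35: 33 -> 53 -> 49
Found: False
Comparisons: 3


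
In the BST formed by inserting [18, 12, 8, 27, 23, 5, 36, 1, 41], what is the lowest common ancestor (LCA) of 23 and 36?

Tree insertion order: [18, 12, 8, 27, 23, 5, 36, 1, 41]
Tree (level-order array): [18, 12, 27, 8, None, 23, 36, 5, None, None, None, None, 41, 1]
In a BST, the LCA of p=23, q=36 is the first node v on the
root-to-leaf path with p <= v <= q (go left if both < v, right if both > v).
Walk from root:
  at 18: both 23 and 36 > 18, go right
  at 27: 23 <= 27 <= 36, this is the LCA
LCA = 27


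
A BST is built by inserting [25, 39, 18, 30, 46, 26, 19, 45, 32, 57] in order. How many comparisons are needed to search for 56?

Search path for 56: 25 -> 39 -> 46 -> 57
Found: False
Comparisons: 4


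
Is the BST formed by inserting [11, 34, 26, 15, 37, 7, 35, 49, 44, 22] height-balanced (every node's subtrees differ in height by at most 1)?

Tree (level-order array): [11, 7, 34, None, None, 26, 37, 15, None, 35, 49, None, 22, None, None, 44]
Definition: a tree is height-balanced if, at every node, |h(left) - h(right)| <= 1 (empty subtree has height -1).
Bottom-up per-node check:
  node 7: h_left=-1, h_right=-1, diff=0 [OK], height=0
  node 22: h_left=-1, h_right=-1, diff=0 [OK], height=0
  node 15: h_left=-1, h_right=0, diff=1 [OK], height=1
  node 26: h_left=1, h_right=-1, diff=2 [FAIL (|1--1|=2 > 1)], height=2
  node 35: h_left=-1, h_right=-1, diff=0 [OK], height=0
  node 44: h_left=-1, h_right=-1, diff=0 [OK], height=0
  node 49: h_left=0, h_right=-1, diff=1 [OK], height=1
  node 37: h_left=0, h_right=1, diff=1 [OK], height=2
  node 34: h_left=2, h_right=2, diff=0 [OK], height=3
  node 11: h_left=0, h_right=3, diff=3 [FAIL (|0-3|=3 > 1)], height=4
Node 26 violates the condition: |1 - -1| = 2 > 1.
Result: Not balanced


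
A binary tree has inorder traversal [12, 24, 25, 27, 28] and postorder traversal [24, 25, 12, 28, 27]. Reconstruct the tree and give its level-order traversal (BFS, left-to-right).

Inorder:   [12, 24, 25, 27, 28]
Postorder: [24, 25, 12, 28, 27]
Algorithm: postorder visits root last, so walk postorder right-to-left;
each value is the root of the current inorder slice — split it at that
value, recurse on the right subtree first, then the left.
Recursive splits:
  root=27; inorder splits into left=[12, 24, 25], right=[28]
  root=28; inorder splits into left=[], right=[]
  root=12; inorder splits into left=[], right=[24, 25]
  root=25; inorder splits into left=[24], right=[]
  root=24; inorder splits into left=[], right=[]
Reconstructed level-order: [27, 12, 28, 25, 24]


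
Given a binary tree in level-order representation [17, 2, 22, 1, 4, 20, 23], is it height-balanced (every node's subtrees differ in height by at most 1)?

Tree (level-order array): [17, 2, 22, 1, 4, 20, 23]
Definition: a tree is height-balanced if, at every node, |h(left) - h(right)| <= 1 (empty subtree has height -1).
Bottom-up per-node check:
  node 1: h_left=-1, h_right=-1, diff=0 [OK], height=0
  node 4: h_left=-1, h_right=-1, diff=0 [OK], height=0
  node 2: h_left=0, h_right=0, diff=0 [OK], height=1
  node 20: h_left=-1, h_right=-1, diff=0 [OK], height=0
  node 23: h_left=-1, h_right=-1, diff=0 [OK], height=0
  node 22: h_left=0, h_right=0, diff=0 [OK], height=1
  node 17: h_left=1, h_right=1, diff=0 [OK], height=2
All nodes satisfy the balance condition.
Result: Balanced


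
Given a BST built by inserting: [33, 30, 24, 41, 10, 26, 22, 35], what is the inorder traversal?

Tree insertion order: [33, 30, 24, 41, 10, 26, 22, 35]
Tree (level-order array): [33, 30, 41, 24, None, 35, None, 10, 26, None, None, None, 22]
Inorder traversal: [10, 22, 24, 26, 30, 33, 35, 41]


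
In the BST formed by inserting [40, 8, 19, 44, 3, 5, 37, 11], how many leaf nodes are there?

Tree built from: [40, 8, 19, 44, 3, 5, 37, 11]
Tree (level-order array): [40, 8, 44, 3, 19, None, None, None, 5, 11, 37]
Rule: A leaf has 0 children.
Per-node child counts:
  node 40: 2 child(ren)
  node 8: 2 child(ren)
  node 3: 1 child(ren)
  node 5: 0 child(ren)
  node 19: 2 child(ren)
  node 11: 0 child(ren)
  node 37: 0 child(ren)
  node 44: 0 child(ren)
Matching nodes: [5, 11, 37, 44]
Count of leaf nodes: 4


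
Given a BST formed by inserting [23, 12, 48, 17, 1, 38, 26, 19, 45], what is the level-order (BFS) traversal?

Tree insertion order: [23, 12, 48, 17, 1, 38, 26, 19, 45]
Tree (level-order array): [23, 12, 48, 1, 17, 38, None, None, None, None, 19, 26, 45]
BFS from the root, enqueuing left then right child of each popped node:
  queue [23] -> pop 23, enqueue [12, 48], visited so far: [23]
  queue [12, 48] -> pop 12, enqueue [1, 17], visited so far: [23, 12]
  queue [48, 1, 17] -> pop 48, enqueue [38], visited so far: [23, 12, 48]
  queue [1, 17, 38] -> pop 1, enqueue [none], visited so far: [23, 12, 48, 1]
  queue [17, 38] -> pop 17, enqueue [19], visited so far: [23, 12, 48, 1, 17]
  queue [38, 19] -> pop 38, enqueue [26, 45], visited so far: [23, 12, 48, 1, 17, 38]
  queue [19, 26, 45] -> pop 19, enqueue [none], visited so far: [23, 12, 48, 1, 17, 38, 19]
  queue [26, 45] -> pop 26, enqueue [none], visited so far: [23, 12, 48, 1, 17, 38, 19, 26]
  queue [45] -> pop 45, enqueue [none], visited so far: [23, 12, 48, 1, 17, 38, 19, 26, 45]
Result: [23, 12, 48, 1, 17, 38, 19, 26, 45]


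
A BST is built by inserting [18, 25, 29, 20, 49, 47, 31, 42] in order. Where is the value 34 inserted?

Starting tree (level order): [18, None, 25, 20, 29, None, None, None, 49, 47, None, 31, None, None, 42]
Insertion path: 18 -> 25 -> 29 -> 49 -> 47 -> 31 -> 42
Result: insert 34 as left child of 42
Final tree (level order): [18, None, 25, 20, 29, None, None, None, 49, 47, None, 31, None, None, 42, 34]


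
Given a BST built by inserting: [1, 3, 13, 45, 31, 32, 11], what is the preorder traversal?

Tree insertion order: [1, 3, 13, 45, 31, 32, 11]
Tree (level-order array): [1, None, 3, None, 13, 11, 45, None, None, 31, None, None, 32]
Preorder traversal: [1, 3, 13, 11, 45, 31, 32]


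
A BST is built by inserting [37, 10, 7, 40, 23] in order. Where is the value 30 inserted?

Starting tree (level order): [37, 10, 40, 7, 23]
Insertion path: 37 -> 10 -> 23
Result: insert 30 as right child of 23
Final tree (level order): [37, 10, 40, 7, 23, None, None, None, None, None, 30]


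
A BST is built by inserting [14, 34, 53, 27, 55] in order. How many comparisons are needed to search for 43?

Search path for 43: 14 -> 34 -> 53
Found: False
Comparisons: 3


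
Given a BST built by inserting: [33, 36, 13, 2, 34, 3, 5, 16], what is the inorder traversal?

Tree insertion order: [33, 36, 13, 2, 34, 3, 5, 16]
Tree (level-order array): [33, 13, 36, 2, 16, 34, None, None, 3, None, None, None, None, None, 5]
Inorder traversal: [2, 3, 5, 13, 16, 33, 34, 36]


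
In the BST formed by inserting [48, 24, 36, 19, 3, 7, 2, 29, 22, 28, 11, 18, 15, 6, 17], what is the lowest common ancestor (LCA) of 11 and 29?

Tree insertion order: [48, 24, 36, 19, 3, 7, 2, 29, 22, 28, 11, 18, 15, 6, 17]
Tree (level-order array): [48, 24, None, 19, 36, 3, 22, 29, None, 2, 7, None, None, 28, None, None, None, 6, 11, None, None, None, None, None, 18, 15, None, None, 17]
In a BST, the LCA of p=11, q=29 is the first node v on the
root-to-leaf path with p <= v <= q (go left if both < v, right if both > v).
Walk from root:
  at 48: both 11 and 29 < 48, go left
  at 24: 11 <= 24 <= 29, this is the LCA
LCA = 24


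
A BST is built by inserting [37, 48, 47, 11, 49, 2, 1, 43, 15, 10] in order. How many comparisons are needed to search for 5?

Search path for 5: 37 -> 11 -> 2 -> 10
Found: False
Comparisons: 4


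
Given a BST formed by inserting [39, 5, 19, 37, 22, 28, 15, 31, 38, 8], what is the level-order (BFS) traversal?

Tree insertion order: [39, 5, 19, 37, 22, 28, 15, 31, 38, 8]
Tree (level-order array): [39, 5, None, None, 19, 15, 37, 8, None, 22, 38, None, None, None, 28, None, None, None, 31]
BFS from the root, enqueuing left then right child of each popped node:
  queue [39] -> pop 39, enqueue [5], visited so far: [39]
  queue [5] -> pop 5, enqueue [19], visited so far: [39, 5]
  queue [19] -> pop 19, enqueue [15, 37], visited so far: [39, 5, 19]
  queue [15, 37] -> pop 15, enqueue [8], visited so far: [39, 5, 19, 15]
  queue [37, 8] -> pop 37, enqueue [22, 38], visited so far: [39, 5, 19, 15, 37]
  queue [8, 22, 38] -> pop 8, enqueue [none], visited so far: [39, 5, 19, 15, 37, 8]
  queue [22, 38] -> pop 22, enqueue [28], visited so far: [39, 5, 19, 15, 37, 8, 22]
  queue [38, 28] -> pop 38, enqueue [none], visited so far: [39, 5, 19, 15, 37, 8, 22, 38]
  queue [28] -> pop 28, enqueue [31], visited so far: [39, 5, 19, 15, 37, 8, 22, 38, 28]
  queue [31] -> pop 31, enqueue [none], visited so far: [39, 5, 19, 15, 37, 8, 22, 38, 28, 31]
Result: [39, 5, 19, 15, 37, 8, 22, 38, 28, 31]


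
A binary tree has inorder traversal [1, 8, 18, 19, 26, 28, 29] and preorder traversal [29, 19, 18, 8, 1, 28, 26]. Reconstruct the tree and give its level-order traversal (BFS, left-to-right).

Inorder:  [1, 8, 18, 19, 26, 28, 29]
Preorder: [29, 19, 18, 8, 1, 28, 26]
Algorithm: preorder visits root first, so consume preorder in order;
for each root, split the current inorder slice at that value into
left-subtree inorder and right-subtree inorder, then recurse.
Recursive splits:
  root=29; inorder splits into left=[1, 8, 18, 19, 26, 28], right=[]
  root=19; inorder splits into left=[1, 8, 18], right=[26, 28]
  root=18; inorder splits into left=[1, 8], right=[]
  root=8; inorder splits into left=[1], right=[]
  root=1; inorder splits into left=[], right=[]
  root=28; inorder splits into left=[26], right=[]
  root=26; inorder splits into left=[], right=[]
Reconstructed level-order: [29, 19, 18, 28, 8, 26, 1]


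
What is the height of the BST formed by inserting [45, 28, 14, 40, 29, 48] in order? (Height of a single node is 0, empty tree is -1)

Insertion order: [45, 28, 14, 40, 29, 48]
Tree (level-order array): [45, 28, 48, 14, 40, None, None, None, None, 29]
Compute height bottom-up (empty subtree = -1):
  height(14) = 1 + max(-1, -1) = 0
  height(29) = 1 + max(-1, -1) = 0
  height(40) = 1 + max(0, -1) = 1
  height(28) = 1 + max(0, 1) = 2
  height(48) = 1 + max(-1, -1) = 0
  height(45) = 1 + max(2, 0) = 3
Height = 3


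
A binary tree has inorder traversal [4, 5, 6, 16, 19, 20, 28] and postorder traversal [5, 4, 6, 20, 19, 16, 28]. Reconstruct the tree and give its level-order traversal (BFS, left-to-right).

Inorder:   [4, 5, 6, 16, 19, 20, 28]
Postorder: [5, 4, 6, 20, 19, 16, 28]
Algorithm: postorder visits root last, so walk postorder right-to-left;
each value is the root of the current inorder slice — split it at that
value, recurse on the right subtree first, then the left.
Recursive splits:
  root=28; inorder splits into left=[4, 5, 6, 16, 19, 20], right=[]
  root=16; inorder splits into left=[4, 5, 6], right=[19, 20]
  root=19; inorder splits into left=[], right=[20]
  root=20; inorder splits into left=[], right=[]
  root=6; inorder splits into left=[4, 5], right=[]
  root=4; inorder splits into left=[], right=[5]
  root=5; inorder splits into left=[], right=[]
Reconstructed level-order: [28, 16, 6, 19, 4, 20, 5]


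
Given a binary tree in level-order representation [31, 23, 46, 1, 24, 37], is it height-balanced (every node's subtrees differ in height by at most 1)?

Tree (level-order array): [31, 23, 46, 1, 24, 37]
Definition: a tree is height-balanced if, at every node, |h(left) - h(right)| <= 1 (empty subtree has height -1).
Bottom-up per-node check:
  node 1: h_left=-1, h_right=-1, diff=0 [OK], height=0
  node 24: h_left=-1, h_right=-1, diff=0 [OK], height=0
  node 23: h_left=0, h_right=0, diff=0 [OK], height=1
  node 37: h_left=-1, h_right=-1, diff=0 [OK], height=0
  node 46: h_left=0, h_right=-1, diff=1 [OK], height=1
  node 31: h_left=1, h_right=1, diff=0 [OK], height=2
All nodes satisfy the balance condition.
Result: Balanced


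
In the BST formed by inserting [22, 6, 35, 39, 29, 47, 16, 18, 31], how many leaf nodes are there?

Tree built from: [22, 6, 35, 39, 29, 47, 16, 18, 31]
Tree (level-order array): [22, 6, 35, None, 16, 29, 39, None, 18, None, 31, None, 47]
Rule: A leaf has 0 children.
Per-node child counts:
  node 22: 2 child(ren)
  node 6: 1 child(ren)
  node 16: 1 child(ren)
  node 18: 0 child(ren)
  node 35: 2 child(ren)
  node 29: 1 child(ren)
  node 31: 0 child(ren)
  node 39: 1 child(ren)
  node 47: 0 child(ren)
Matching nodes: [18, 31, 47]
Count of leaf nodes: 3


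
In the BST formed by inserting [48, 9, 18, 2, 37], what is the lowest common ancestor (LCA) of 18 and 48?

Tree insertion order: [48, 9, 18, 2, 37]
Tree (level-order array): [48, 9, None, 2, 18, None, None, None, 37]
In a BST, the LCA of p=18, q=48 is the first node v on the
root-to-leaf path with p <= v <= q (go left if both < v, right if both > v).
Walk from root:
  at 48: 18 <= 48 <= 48, this is the LCA
LCA = 48


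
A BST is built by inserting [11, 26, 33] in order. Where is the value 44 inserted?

Starting tree (level order): [11, None, 26, None, 33]
Insertion path: 11 -> 26 -> 33
Result: insert 44 as right child of 33
Final tree (level order): [11, None, 26, None, 33, None, 44]


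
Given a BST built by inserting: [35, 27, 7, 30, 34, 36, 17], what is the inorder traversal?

Tree insertion order: [35, 27, 7, 30, 34, 36, 17]
Tree (level-order array): [35, 27, 36, 7, 30, None, None, None, 17, None, 34]
Inorder traversal: [7, 17, 27, 30, 34, 35, 36]


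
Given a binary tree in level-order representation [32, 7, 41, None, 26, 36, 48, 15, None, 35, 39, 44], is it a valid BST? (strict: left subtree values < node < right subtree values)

Level-order array: [32, 7, 41, None, 26, 36, 48, 15, None, 35, 39, 44]
Validate using subtree bounds (lo, hi): at each node, require lo < value < hi,
then recurse left with hi=value and right with lo=value.
Preorder trace (stopping at first violation):
  at node 32 with bounds (-inf, +inf): OK
  at node 7 with bounds (-inf, 32): OK
  at node 26 with bounds (7, 32): OK
  at node 15 with bounds (7, 26): OK
  at node 41 with bounds (32, +inf): OK
  at node 36 with bounds (32, 41): OK
  at node 35 with bounds (32, 36): OK
  at node 39 with bounds (36, 41): OK
  at node 48 with bounds (41, +inf): OK
  at node 44 with bounds (41, 48): OK
No violation found at any node.
Result: Valid BST


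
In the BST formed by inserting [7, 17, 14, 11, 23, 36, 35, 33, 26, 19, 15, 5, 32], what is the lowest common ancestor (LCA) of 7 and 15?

Tree insertion order: [7, 17, 14, 11, 23, 36, 35, 33, 26, 19, 15, 5, 32]
Tree (level-order array): [7, 5, 17, None, None, 14, 23, 11, 15, 19, 36, None, None, None, None, None, None, 35, None, 33, None, 26, None, None, 32]
In a BST, the LCA of p=7, q=15 is the first node v on the
root-to-leaf path with p <= v <= q (go left if both < v, right if both > v).
Walk from root:
  at 7: 7 <= 7 <= 15, this is the LCA
LCA = 7


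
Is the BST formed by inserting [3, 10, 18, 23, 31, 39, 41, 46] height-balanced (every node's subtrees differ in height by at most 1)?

Tree (level-order array): [3, None, 10, None, 18, None, 23, None, 31, None, 39, None, 41, None, 46]
Definition: a tree is height-balanced if, at every node, |h(left) - h(right)| <= 1 (empty subtree has height -1).
Bottom-up per-node check:
  node 46: h_left=-1, h_right=-1, diff=0 [OK], height=0
  node 41: h_left=-1, h_right=0, diff=1 [OK], height=1
  node 39: h_left=-1, h_right=1, diff=2 [FAIL (|-1-1|=2 > 1)], height=2
  node 31: h_left=-1, h_right=2, diff=3 [FAIL (|-1-2|=3 > 1)], height=3
  node 23: h_left=-1, h_right=3, diff=4 [FAIL (|-1-3|=4 > 1)], height=4
  node 18: h_left=-1, h_right=4, diff=5 [FAIL (|-1-4|=5 > 1)], height=5
  node 10: h_left=-1, h_right=5, diff=6 [FAIL (|-1-5|=6 > 1)], height=6
  node 3: h_left=-1, h_right=6, diff=7 [FAIL (|-1-6|=7 > 1)], height=7
Node 39 violates the condition: |-1 - 1| = 2 > 1.
Result: Not balanced


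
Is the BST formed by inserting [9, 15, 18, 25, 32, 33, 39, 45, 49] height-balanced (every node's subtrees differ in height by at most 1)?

Tree (level-order array): [9, None, 15, None, 18, None, 25, None, 32, None, 33, None, 39, None, 45, None, 49]
Definition: a tree is height-balanced if, at every node, |h(left) - h(right)| <= 1 (empty subtree has height -1).
Bottom-up per-node check:
  node 49: h_left=-1, h_right=-1, diff=0 [OK], height=0
  node 45: h_left=-1, h_right=0, diff=1 [OK], height=1
  node 39: h_left=-1, h_right=1, diff=2 [FAIL (|-1-1|=2 > 1)], height=2
  node 33: h_left=-1, h_right=2, diff=3 [FAIL (|-1-2|=3 > 1)], height=3
  node 32: h_left=-1, h_right=3, diff=4 [FAIL (|-1-3|=4 > 1)], height=4
  node 25: h_left=-1, h_right=4, diff=5 [FAIL (|-1-4|=5 > 1)], height=5
  node 18: h_left=-1, h_right=5, diff=6 [FAIL (|-1-5|=6 > 1)], height=6
  node 15: h_left=-1, h_right=6, diff=7 [FAIL (|-1-6|=7 > 1)], height=7
  node 9: h_left=-1, h_right=7, diff=8 [FAIL (|-1-7|=8 > 1)], height=8
Node 39 violates the condition: |-1 - 1| = 2 > 1.
Result: Not balanced


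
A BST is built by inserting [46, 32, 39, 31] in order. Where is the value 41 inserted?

Starting tree (level order): [46, 32, None, 31, 39]
Insertion path: 46 -> 32 -> 39
Result: insert 41 as right child of 39
Final tree (level order): [46, 32, None, 31, 39, None, None, None, 41]


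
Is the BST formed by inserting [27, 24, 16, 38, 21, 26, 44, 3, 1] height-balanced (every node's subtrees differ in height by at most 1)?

Tree (level-order array): [27, 24, 38, 16, 26, None, 44, 3, 21, None, None, None, None, 1]
Definition: a tree is height-balanced if, at every node, |h(left) - h(right)| <= 1 (empty subtree has height -1).
Bottom-up per-node check:
  node 1: h_left=-1, h_right=-1, diff=0 [OK], height=0
  node 3: h_left=0, h_right=-1, diff=1 [OK], height=1
  node 21: h_left=-1, h_right=-1, diff=0 [OK], height=0
  node 16: h_left=1, h_right=0, diff=1 [OK], height=2
  node 26: h_left=-1, h_right=-1, diff=0 [OK], height=0
  node 24: h_left=2, h_right=0, diff=2 [FAIL (|2-0|=2 > 1)], height=3
  node 44: h_left=-1, h_right=-1, diff=0 [OK], height=0
  node 38: h_left=-1, h_right=0, diff=1 [OK], height=1
  node 27: h_left=3, h_right=1, diff=2 [FAIL (|3-1|=2 > 1)], height=4
Node 24 violates the condition: |2 - 0| = 2 > 1.
Result: Not balanced


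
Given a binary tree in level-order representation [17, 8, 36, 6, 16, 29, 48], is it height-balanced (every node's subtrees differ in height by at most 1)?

Tree (level-order array): [17, 8, 36, 6, 16, 29, 48]
Definition: a tree is height-balanced if, at every node, |h(left) - h(right)| <= 1 (empty subtree has height -1).
Bottom-up per-node check:
  node 6: h_left=-1, h_right=-1, diff=0 [OK], height=0
  node 16: h_left=-1, h_right=-1, diff=0 [OK], height=0
  node 8: h_left=0, h_right=0, diff=0 [OK], height=1
  node 29: h_left=-1, h_right=-1, diff=0 [OK], height=0
  node 48: h_left=-1, h_right=-1, diff=0 [OK], height=0
  node 36: h_left=0, h_right=0, diff=0 [OK], height=1
  node 17: h_left=1, h_right=1, diff=0 [OK], height=2
All nodes satisfy the balance condition.
Result: Balanced


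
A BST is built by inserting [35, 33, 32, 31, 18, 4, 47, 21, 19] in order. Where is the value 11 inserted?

Starting tree (level order): [35, 33, 47, 32, None, None, None, 31, None, 18, None, 4, 21, None, None, 19]
Insertion path: 35 -> 33 -> 32 -> 31 -> 18 -> 4
Result: insert 11 as right child of 4
Final tree (level order): [35, 33, 47, 32, None, None, None, 31, None, 18, None, 4, 21, None, 11, 19]
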